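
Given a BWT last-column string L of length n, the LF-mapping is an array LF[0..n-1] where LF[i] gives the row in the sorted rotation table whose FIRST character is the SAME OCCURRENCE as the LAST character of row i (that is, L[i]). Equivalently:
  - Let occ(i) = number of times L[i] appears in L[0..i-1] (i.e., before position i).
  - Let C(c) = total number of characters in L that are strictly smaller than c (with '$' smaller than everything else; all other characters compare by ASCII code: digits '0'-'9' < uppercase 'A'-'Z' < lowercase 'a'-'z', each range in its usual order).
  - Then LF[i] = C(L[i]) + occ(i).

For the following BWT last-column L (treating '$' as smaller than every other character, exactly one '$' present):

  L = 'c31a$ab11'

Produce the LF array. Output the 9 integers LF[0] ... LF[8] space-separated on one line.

Char counts: '$':1, '1':3, '3':1, 'a':2, 'b':1, 'c':1
C (first-col start): C('$')=0, C('1')=1, C('3')=4, C('a')=5, C('b')=7, C('c')=8
L[0]='c': occ=0, LF[0]=C('c')+0=8+0=8
L[1]='3': occ=0, LF[1]=C('3')+0=4+0=4
L[2]='1': occ=0, LF[2]=C('1')+0=1+0=1
L[3]='a': occ=0, LF[3]=C('a')+0=5+0=5
L[4]='$': occ=0, LF[4]=C('$')+0=0+0=0
L[5]='a': occ=1, LF[5]=C('a')+1=5+1=6
L[6]='b': occ=0, LF[6]=C('b')+0=7+0=7
L[7]='1': occ=1, LF[7]=C('1')+1=1+1=2
L[8]='1': occ=2, LF[8]=C('1')+2=1+2=3

Answer: 8 4 1 5 0 6 7 2 3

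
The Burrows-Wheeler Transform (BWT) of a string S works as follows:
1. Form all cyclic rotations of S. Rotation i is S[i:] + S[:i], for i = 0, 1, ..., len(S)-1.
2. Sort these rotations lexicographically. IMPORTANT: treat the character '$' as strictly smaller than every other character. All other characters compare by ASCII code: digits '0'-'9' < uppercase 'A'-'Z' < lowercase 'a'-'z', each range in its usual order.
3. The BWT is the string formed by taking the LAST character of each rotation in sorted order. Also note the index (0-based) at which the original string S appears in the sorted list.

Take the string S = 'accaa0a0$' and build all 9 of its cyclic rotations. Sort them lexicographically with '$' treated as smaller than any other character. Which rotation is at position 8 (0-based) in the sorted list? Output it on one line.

Answer: ccaa0a0$a

Derivation:
All 9 rotations (rotation i = S[i:]+S[:i]):
  rot[0] = accaa0a0$
  rot[1] = ccaa0a0$a
  rot[2] = caa0a0$ac
  rot[3] = aa0a0$acc
  rot[4] = a0a0$acca
  rot[5] = 0a0$accaa
  rot[6] = a0$accaa0
  rot[7] = 0$accaa0a
  rot[8] = $accaa0a0
Sorted (with $ < everything):
  sorted[0] = $accaa0a0
  sorted[1] = 0$accaa0a
  sorted[2] = 0a0$accaa
  sorted[3] = a0$accaa0
  sorted[4] = a0a0$acca
  sorted[5] = aa0a0$acc
  sorted[6] = accaa0a0$
  sorted[7] = caa0a0$ac
  sorted[8] = ccaa0a0$a
sorted[8] = ccaa0a0$a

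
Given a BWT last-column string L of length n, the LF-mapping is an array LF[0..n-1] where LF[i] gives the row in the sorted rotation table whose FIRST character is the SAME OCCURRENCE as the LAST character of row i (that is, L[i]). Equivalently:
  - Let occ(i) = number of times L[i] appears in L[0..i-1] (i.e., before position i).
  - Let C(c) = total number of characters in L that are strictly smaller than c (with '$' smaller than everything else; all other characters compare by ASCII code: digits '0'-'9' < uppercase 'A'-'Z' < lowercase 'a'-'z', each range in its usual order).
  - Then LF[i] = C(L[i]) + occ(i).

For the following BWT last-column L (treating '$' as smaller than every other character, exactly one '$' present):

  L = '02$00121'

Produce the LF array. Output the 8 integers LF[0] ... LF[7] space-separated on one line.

Char counts: '$':1, '0':3, '1':2, '2':2
C (first-col start): C('$')=0, C('0')=1, C('1')=4, C('2')=6
L[0]='0': occ=0, LF[0]=C('0')+0=1+0=1
L[1]='2': occ=0, LF[1]=C('2')+0=6+0=6
L[2]='$': occ=0, LF[2]=C('$')+0=0+0=0
L[3]='0': occ=1, LF[3]=C('0')+1=1+1=2
L[4]='0': occ=2, LF[4]=C('0')+2=1+2=3
L[5]='1': occ=0, LF[5]=C('1')+0=4+0=4
L[6]='2': occ=1, LF[6]=C('2')+1=6+1=7
L[7]='1': occ=1, LF[7]=C('1')+1=4+1=5

Answer: 1 6 0 2 3 4 7 5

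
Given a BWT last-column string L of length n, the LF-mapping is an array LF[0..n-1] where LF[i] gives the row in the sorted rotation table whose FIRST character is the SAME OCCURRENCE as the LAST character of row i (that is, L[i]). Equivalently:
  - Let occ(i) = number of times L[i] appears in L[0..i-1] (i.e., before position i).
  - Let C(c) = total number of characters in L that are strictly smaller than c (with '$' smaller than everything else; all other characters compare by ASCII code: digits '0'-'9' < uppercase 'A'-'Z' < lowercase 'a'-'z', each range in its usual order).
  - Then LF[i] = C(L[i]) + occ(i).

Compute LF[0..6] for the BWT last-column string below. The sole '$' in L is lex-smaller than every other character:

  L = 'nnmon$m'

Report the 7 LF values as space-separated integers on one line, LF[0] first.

Answer: 3 4 1 6 5 0 2

Derivation:
Char counts: '$':1, 'm':2, 'n':3, 'o':1
C (first-col start): C('$')=0, C('m')=1, C('n')=3, C('o')=6
L[0]='n': occ=0, LF[0]=C('n')+0=3+0=3
L[1]='n': occ=1, LF[1]=C('n')+1=3+1=4
L[2]='m': occ=0, LF[2]=C('m')+0=1+0=1
L[3]='o': occ=0, LF[3]=C('o')+0=6+0=6
L[4]='n': occ=2, LF[4]=C('n')+2=3+2=5
L[5]='$': occ=0, LF[5]=C('$')+0=0+0=0
L[6]='m': occ=1, LF[6]=C('m')+1=1+1=2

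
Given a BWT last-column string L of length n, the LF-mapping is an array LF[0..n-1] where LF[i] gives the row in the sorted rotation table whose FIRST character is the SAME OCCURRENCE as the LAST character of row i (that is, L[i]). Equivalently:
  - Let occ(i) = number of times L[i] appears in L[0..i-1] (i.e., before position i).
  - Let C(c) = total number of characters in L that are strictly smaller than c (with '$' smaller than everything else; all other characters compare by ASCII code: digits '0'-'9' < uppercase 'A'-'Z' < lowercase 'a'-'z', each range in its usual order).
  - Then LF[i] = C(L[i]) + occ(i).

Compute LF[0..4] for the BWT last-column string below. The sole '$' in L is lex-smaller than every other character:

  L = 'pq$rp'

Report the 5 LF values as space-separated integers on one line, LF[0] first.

Char counts: '$':1, 'p':2, 'q':1, 'r':1
C (first-col start): C('$')=0, C('p')=1, C('q')=3, C('r')=4
L[0]='p': occ=0, LF[0]=C('p')+0=1+0=1
L[1]='q': occ=0, LF[1]=C('q')+0=3+0=3
L[2]='$': occ=0, LF[2]=C('$')+0=0+0=0
L[3]='r': occ=0, LF[3]=C('r')+0=4+0=4
L[4]='p': occ=1, LF[4]=C('p')+1=1+1=2

Answer: 1 3 0 4 2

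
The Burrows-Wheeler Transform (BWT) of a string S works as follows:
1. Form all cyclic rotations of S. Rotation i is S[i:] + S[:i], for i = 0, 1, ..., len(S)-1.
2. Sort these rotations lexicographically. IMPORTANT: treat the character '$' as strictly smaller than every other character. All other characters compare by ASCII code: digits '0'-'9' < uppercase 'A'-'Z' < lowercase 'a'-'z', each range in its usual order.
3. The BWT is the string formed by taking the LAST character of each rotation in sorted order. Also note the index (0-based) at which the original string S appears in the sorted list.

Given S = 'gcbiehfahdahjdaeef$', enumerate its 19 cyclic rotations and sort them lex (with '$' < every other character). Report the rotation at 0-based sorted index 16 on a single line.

All 19 rotations (rotation i = S[i:]+S[:i]):
  rot[0] = gcbiehfahdahjdaeef$
  rot[1] = cbiehfahdahjdaeef$g
  rot[2] = biehfahdahjdaeef$gc
  rot[3] = iehfahdahjdaeef$gcb
  rot[4] = ehfahdahjdaeef$gcbi
  rot[5] = hfahdahjdaeef$gcbie
  rot[6] = fahdahjdaeef$gcbieh
  rot[7] = ahdahjdaeef$gcbiehf
  rot[8] = hdahjdaeef$gcbiehfa
  rot[9] = dahjdaeef$gcbiehfah
  rot[10] = ahjdaeef$gcbiehfahd
  rot[11] = hjdaeef$gcbiehfahda
  rot[12] = jdaeef$gcbiehfahdah
  rot[13] = daeef$gcbiehfahdahj
  rot[14] = aeef$gcbiehfahdahjd
  rot[15] = eef$gcbiehfahdahjda
  rot[16] = ef$gcbiehfahdahjdae
  rot[17] = f$gcbiehfahdahjdaee
  rot[18] = $gcbiehfahdahjdaeef
Sorted (with $ < everything):
  sorted[0] = $gcbiehfahdahjdaeef
  sorted[1] = aeef$gcbiehfahdahjd
  sorted[2] = ahdahjdaeef$gcbiehf
  sorted[3] = ahjdaeef$gcbiehfahd
  sorted[4] = biehfahdahjdaeef$gc
  sorted[5] = cbiehfahdahjdaeef$g
  sorted[6] = daeef$gcbiehfahdahj
  sorted[7] = dahjdaeef$gcbiehfah
  sorted[8] = eef$gcbiehfahdahjda
  sorted[9] = ef$gcbiehfahdahjdae
  sorted[10] = ehfahdahjdaeef$gcbi
  sorted[11] = f$gcbiehfahdahjdaee
  sorted[12] = fahdahjdaeef$gcbieh
  sorted[13] = gcbiehfahdahjdaeef$
  sorted[14] = hdahjdaeef$gcbiehfa
  sorted[15] = hfahdahjdaeef$gcbie
  sorted[16] = hjdaeef$gcbiehfahda
  sorted[17] = iehfahdahjdaeef$gcb
  sorted[18] = jdaeef$gcbiehfahdah
sorted[16] = hjdaeef$gcbiehfahda

Answer: hjdaeef$gcbiehfahda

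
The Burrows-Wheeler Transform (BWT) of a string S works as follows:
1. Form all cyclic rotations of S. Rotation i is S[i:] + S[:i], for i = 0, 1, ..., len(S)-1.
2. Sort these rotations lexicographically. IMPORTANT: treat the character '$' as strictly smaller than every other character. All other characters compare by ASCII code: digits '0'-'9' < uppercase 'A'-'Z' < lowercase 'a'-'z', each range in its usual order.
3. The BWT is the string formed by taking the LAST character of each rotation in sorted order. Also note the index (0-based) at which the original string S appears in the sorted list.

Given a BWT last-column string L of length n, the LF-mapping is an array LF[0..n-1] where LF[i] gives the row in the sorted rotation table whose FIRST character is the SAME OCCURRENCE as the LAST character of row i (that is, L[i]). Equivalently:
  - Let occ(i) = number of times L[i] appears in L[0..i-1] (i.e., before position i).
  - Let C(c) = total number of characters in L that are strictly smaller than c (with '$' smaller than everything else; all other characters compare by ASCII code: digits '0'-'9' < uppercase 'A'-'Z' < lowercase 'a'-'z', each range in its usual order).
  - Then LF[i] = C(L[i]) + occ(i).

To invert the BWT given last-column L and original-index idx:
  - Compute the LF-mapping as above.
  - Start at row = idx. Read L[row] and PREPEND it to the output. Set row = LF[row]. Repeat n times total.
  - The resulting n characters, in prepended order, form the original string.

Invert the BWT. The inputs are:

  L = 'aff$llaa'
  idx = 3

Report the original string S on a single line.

LF mapping: 1 4 5 0 6 7 2 3
Walk LF starting at row 3, prepending L[row]:
  step 1: row=3, L[3]='$', prepend. Next row=LF[3]=0
  step 2: row=0, L[0]='a', prepend. Next row=LF[0]=1
  step 3: row=1, L[1]='f', prepend. Next row=LF[1]=4
  step 4: row=4, L[4]='l', prepend. Next row=LF[4]=6
  step 5: row=6, L[6]='a', prepend. Next row=LF[6]=2
  step 6: row=2, L[2]='f', prepend. Next row=LF[2]=5
  step 7: row=5, L[5]='l', prepend. Next row=LF[5]=7
  step 8: row=7, L[7]='a', prepend. Next row=LF[7]=3
Reversed output: alfalfa$

Answer: alfalfa$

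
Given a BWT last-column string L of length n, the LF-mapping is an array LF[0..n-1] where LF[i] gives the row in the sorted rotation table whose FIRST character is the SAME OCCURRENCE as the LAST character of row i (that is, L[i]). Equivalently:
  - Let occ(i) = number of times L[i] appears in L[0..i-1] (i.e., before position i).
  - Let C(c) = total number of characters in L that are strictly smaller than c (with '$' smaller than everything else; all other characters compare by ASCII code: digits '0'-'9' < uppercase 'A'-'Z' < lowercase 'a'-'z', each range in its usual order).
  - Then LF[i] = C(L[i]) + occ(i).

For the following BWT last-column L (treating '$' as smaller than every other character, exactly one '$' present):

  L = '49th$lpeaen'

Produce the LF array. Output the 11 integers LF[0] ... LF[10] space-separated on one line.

Char counts: '$':1, '4':1, '9':1, 'a':1, 'e':2, 'h':1, 'l':1, 'n':1, 'p':1, 't':1
C (first-col start): C('$')=0, C('4')=1, C('9')=2, C('a')=3, C('e')=4, C('h')=6, C('l')=7, C('n')=8, C('p')=9, C('t')=10
L[0]='4': occ=0, LF[0]=C('4')+0=1+0=1
L[1]='9': occ=0, LF[1]=C('9')+0=2+0=2
L[2]='t': occ=0, LF[2]=C('t')+0=10+0=10
L[3]='h': occ=0, LF[3]=C('h')+0=6+0=6
L[4]='$': occ=0, LF[4]=C('$')+0=0+0=0
L[5]='l': occ=0, LF[5]=C('l')+0=7+0=7
L[6]='p': occ=0, LF[6]=C('p')+0=9+0=9
L[7]='e': occ=0, LF[7]=C('e')+0=4+0=4
L[8]='a': occ=0, LF[8]=C('a')+0=3+0=3
L[9]='e': occ=1, LF[9]=C('e')+1=4+1=5
L[10]='n': occ=0, LF[10]=C('n')+0=8+0=8

Answer: 1 2 10 6 0 7 9 4 3 5 8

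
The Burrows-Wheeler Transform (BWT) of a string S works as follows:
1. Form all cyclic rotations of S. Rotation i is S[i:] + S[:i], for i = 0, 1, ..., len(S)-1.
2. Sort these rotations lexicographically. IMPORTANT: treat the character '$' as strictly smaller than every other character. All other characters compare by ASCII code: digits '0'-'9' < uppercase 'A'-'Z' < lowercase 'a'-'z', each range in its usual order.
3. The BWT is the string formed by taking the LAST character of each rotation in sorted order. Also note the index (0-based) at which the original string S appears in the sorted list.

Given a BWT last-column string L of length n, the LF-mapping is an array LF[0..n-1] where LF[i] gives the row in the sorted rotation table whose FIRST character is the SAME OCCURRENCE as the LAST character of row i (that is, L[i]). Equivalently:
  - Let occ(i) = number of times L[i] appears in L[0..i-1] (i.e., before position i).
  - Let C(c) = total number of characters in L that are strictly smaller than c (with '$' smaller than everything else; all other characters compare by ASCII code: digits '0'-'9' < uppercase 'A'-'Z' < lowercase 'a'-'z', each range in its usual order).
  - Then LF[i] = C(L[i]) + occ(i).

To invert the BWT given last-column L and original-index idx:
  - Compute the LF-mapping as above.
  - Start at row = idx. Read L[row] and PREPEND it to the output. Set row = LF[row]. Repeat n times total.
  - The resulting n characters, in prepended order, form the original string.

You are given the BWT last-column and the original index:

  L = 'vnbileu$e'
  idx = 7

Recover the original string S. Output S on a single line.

LF mapping: 8 6 1 4 5 2 7 0 3
Walk LF starting at row 7, prepending L[row]:
  step 1: row=7, L[7]='$', prepend. Next row=LF[7]=0
  step 2: row=0, L[0]='v', prepend. Next row=LF[0]=8
  step 3: row=8, L[8]='e', prepend. Next row=LF[8]=3
  step 4: row=3, L[3]='i', prepend. Next row=LF[3]=4
  step 5: row=4, L[4]='l', prepend. Next row=LF[4]=5
  step 6: row=5, L[5]='e', prepend. Next row=LF[5]=2
  step 7: row=2, L[2]='b', prepend. Next row=LF[2]=1
  step 8: row=1, L[1]='n', prepend. Next row=LF[1]=6
  step 9: row=6, L[6]='u', prepend. Next row=LF[6]=7
Reversed output: unbeliev$

Answer: unbeliev$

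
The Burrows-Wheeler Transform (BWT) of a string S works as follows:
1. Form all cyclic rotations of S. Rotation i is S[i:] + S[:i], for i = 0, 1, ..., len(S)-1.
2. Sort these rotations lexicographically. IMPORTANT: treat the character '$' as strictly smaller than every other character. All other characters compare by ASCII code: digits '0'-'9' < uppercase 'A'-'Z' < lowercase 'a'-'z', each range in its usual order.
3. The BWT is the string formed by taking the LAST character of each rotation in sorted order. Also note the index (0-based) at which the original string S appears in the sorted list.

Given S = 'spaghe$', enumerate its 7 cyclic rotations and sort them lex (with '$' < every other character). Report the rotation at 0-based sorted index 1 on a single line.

All 7 rotations (rotation i = S[i:]+S[:i]):
  rot[0] = spaghe$
  rot[1] = paghe$s
  rot[2] = aghe$sp
  rot[3] = ghe$spa
  rot[4] = he$spag
  rot[5] = e$spagh
  rot[6] = $spaghe
Sorted (with $ < everything):
  sorted[0] = $spaghe
  sorted[1] = aghe$sp
  sorted[2] = e$spagh
  sorted[3] = ghe$spa
  sorted[4] = he$spag
  sorted[5] = paghe$s
  sorted[6] = spaghe$
sorted[1] = aghe$sp

Answer: aghe$sp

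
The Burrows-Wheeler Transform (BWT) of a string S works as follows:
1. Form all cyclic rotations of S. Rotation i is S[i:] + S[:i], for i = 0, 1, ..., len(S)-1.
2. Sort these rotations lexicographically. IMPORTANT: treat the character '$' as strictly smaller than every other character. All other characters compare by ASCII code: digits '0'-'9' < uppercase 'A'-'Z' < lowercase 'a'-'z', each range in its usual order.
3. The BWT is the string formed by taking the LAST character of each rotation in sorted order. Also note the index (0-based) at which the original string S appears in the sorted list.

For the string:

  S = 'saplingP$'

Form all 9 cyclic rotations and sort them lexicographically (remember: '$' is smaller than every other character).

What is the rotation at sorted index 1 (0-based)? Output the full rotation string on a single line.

All 9 rotations (rotation i = S[i:]+S[:i]):
  rot[0] = saplingP$
  rot[1] = aplingP$s
  rot[2] = plingP$sa
  rot[3] = lingP$sap
  rot[4] = ingP$sapl
  rot[5] = ngP$sapli
  rot[6] = gP$saplin
  rot[7] = P$sapling
  rot[8] = $saplingP
Sorted (with $ < everything):
  sorted[0] = $saplingP
  sorted[1] = P$sapling
  sorted[2] = aplingP$s
  sorted[3] = gP$saplin
  sorted[4] = ingP$sapl
  sorted[5] = lingP$sap
  sorted[6] = ngP$sapli
  sorted[7] = plingP$sa
  sorted[8] = saplingP$
sorted[1] = P$sapling

Answer: P$sapling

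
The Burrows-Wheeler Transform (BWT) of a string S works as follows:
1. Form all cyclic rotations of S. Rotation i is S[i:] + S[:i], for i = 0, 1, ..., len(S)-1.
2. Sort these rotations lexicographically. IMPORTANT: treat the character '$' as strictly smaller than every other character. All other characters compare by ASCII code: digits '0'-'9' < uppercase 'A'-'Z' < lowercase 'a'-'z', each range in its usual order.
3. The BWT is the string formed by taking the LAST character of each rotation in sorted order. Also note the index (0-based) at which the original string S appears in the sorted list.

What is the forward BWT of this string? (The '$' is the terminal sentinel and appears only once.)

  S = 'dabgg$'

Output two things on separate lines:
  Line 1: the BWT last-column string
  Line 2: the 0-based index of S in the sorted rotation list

Answer: gda$gb
3

Derivation:
All 6 rotations (rotation i = S[i:]+S[:i]):
  rot[0] = dabgg$
  rot[1] = abgg$d
  rot[2] = bgg$da
  rot[3] = gg$dab
  rot[4] = g$dabg
  rot[5] = $dabgg
Sorted (with $ < everything):
  sorted[0] = $dabgg  (last char: 'g')
  sorted[1] = abgg$d  (last char: 'd')
  sorted[2] = bgg$da  (last char: 'a')
  sorted[3] = dabgg$  (last char: '$')
  sorted[4] = g$dabg  (last char: 'g')
  sorted[5] = gg$dab  (last char: 'b')
Last column: gda$gb
Original string S is at sorted index 3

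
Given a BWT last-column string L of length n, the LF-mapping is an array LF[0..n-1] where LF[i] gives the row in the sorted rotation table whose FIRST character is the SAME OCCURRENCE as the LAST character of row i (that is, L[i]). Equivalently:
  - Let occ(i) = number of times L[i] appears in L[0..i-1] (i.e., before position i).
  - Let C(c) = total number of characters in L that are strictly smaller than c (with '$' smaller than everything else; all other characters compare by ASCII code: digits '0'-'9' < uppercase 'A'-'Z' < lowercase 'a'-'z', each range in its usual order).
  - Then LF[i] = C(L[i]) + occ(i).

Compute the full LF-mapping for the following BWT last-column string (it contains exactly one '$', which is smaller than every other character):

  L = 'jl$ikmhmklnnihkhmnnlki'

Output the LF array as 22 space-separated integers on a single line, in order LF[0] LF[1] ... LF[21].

Answer: 7 12 0 4 8 15 1 16 9 13 18 19 5 2 10 3 17 20 21 14 11 6

Derivation:
Char counts: '$':1, 'h':3, 'i':3, 'j':1, 'k':4, 'l':3, 'm':3, 'n':4
C (first-col start): C('$')=0, C('h')=1, C('i')=4, C('j')=7, C('k')=8, C('l')=12, C('m')=15, C('n')=18
L[0]='j': occ=0, LF[0]=C('j')+0=7+0=7
L[1]='l': occ=0, LF[1]=C('l')+0=12+0=12
L[2]='$': occ=0, LF[2]=C('$')+0=0+0=0
L[3]='i': occ=0, LF[3]=C('i')+0=4+0=4
L[4]='k': occ=0, LF[4]=C('k')+0=8+0=8
L[5]='m': occ=0, LF[5]=C('m')+0=15+0=15
L[6]='h': occ=0, LF[6]=C('h')+0=1+0=1
L[7]='m': occ=1, LF[7]=C('m')+1=15+1=16
L[8]='k': occ=1, LF[8]=C('k')+1=8+1=9
L[9]='l': occ=1, LF[9]=C('l')+1=12+1=13
L[10]='n': occ=0, LF[10]=C('n')+0=18+0=18
L[11]='n': occ=1, LF[11]=C('n')+1=18+1=19
L[12]='i': occ=1, LF[12]=C('i')+1=4+1=5
L[13]='h': occ=1, LF[13]=C('h')+1=1+1=2
L[14]='k': occ=2, LF[14]=C('k')+2=8+2=10
L[15]='h': occ=2, LF[15]=C('h')+2=1+2=3
L[16]='m': occ=2, LF[16]=C('m')+2=15+2=17
L[17]='n': occ=2, LF[17]=C('n')+2=18+2=20
L[18]='n': occ=3, LF[18]=C('n')+3=18+3=21
L[19]='l': occ=2, LF[19]=C('l')+2=12+2=14
L[20]='k': occ=3, LF[20]=C('k')+3=8+3=11
L[21]='i': occ=2, LF[21]=C('i')+2=4+2=6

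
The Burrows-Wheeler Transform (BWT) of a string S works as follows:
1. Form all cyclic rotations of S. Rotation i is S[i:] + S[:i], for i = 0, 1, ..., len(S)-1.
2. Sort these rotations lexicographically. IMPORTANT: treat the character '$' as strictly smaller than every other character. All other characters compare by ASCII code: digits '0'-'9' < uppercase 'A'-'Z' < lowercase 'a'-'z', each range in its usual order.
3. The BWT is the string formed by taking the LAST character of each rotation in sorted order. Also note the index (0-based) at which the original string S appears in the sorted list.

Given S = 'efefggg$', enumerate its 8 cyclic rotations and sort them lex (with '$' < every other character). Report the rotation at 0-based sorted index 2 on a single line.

Answer: efggg$ef

Derivation:
All 8 rotations (rotation i = S[i:]+S[:i]):
  rot[0] = efefggg$
  rot[1] = fefggg$e
  rot[2] = efggg$ef
  rot[3] = fggg$efe
  rot[4] = ggg$efef
  rot[5] = gg$efefg
  rot[6] = g$efefgg
  rot[7] = $efefggg
Sorted (with $ < everything):
  sorted[0] = $efefggg
  sorted[1] = efefggg$
  sorted[2] = efggg$ef
  sorted[3] = fefggg$e
  sorted[4] = fggg$efe
  sorted[5] = g$efefgg
  sorted[6] = gg$efefg
  sorted[7] = ggg$efef
sorted[2] = efggg$ef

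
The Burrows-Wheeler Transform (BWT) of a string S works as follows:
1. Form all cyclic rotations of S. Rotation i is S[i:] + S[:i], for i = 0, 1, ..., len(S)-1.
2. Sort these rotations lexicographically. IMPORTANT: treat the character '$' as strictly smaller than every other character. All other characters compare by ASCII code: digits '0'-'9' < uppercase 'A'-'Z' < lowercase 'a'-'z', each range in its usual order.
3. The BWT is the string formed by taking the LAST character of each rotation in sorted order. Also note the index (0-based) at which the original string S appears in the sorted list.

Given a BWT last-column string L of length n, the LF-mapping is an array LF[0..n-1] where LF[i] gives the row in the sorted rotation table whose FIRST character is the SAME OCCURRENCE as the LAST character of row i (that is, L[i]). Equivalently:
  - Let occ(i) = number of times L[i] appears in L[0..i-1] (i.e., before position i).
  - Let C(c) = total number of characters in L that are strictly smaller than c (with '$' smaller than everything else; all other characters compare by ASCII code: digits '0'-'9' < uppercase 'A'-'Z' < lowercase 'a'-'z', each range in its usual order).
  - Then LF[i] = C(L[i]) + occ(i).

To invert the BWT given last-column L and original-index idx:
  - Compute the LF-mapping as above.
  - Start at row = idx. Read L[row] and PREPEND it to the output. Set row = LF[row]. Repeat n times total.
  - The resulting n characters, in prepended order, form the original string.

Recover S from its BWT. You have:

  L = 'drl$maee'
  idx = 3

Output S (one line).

LF mapping: 2 7 5 0 6 1 3 4
Walk LF starting at row 3, prepending L[row]:
  step 1: row=3, L[3]='$', prepend. Next row=LF[3]=0
  step 2: row=0, L[0]='d', prepend. Next row=LF[0]=2
  step 3: row=2, L[2]='l', prepend. Next row=LF[2]=5
  step 4: row=5, L[5]='a', prepend. Next row=LF[5]=1
  step 5: row=1, L[1]='r', prepend. Next row=LF[1]=7
  step 6: row=7, L[7]='e', prepend. Next row=LF[7]=4
  step 7: row=4, L[4]='m', prepend. Next row=LF[4]=6
  step 8: row=6, L[6]='e', prepend. Next row=LF[6]=3
Reversed output: emerald$

Answer: emerald$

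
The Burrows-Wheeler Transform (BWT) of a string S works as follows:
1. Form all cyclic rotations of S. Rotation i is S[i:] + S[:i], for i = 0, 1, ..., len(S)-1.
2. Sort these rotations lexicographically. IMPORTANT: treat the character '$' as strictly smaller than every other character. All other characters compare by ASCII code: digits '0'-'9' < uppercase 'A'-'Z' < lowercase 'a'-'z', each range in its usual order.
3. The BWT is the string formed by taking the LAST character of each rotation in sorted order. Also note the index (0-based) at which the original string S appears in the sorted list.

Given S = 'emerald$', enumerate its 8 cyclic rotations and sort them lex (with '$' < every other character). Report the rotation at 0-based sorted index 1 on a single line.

Answer: ald$emer

Derivation:
All 8 rotations (rotation i = S[i:]+S[:i]):
  rot[0] = emerald$
  rot[1] = merald$e
  rot[2] = erald$em
  rot[3] = rald$eme
  rot[4] = ald$emer
  rot[5] = ld$emera
  rot[6] = d$emeral
  rot[7] = $emerald
Sorted (with $ < everything):
  sorted[0] = $emerald
  sorted[1] = ald$emer
  sorted[2] = d$emeral
  sorted[3] = emerald$
  sorted[4] = erald$em
  sorted[5] = ld$emera
  sorted[6] = merald$e
  sorted[7] = rald$eme
sorted[1] = ald$emer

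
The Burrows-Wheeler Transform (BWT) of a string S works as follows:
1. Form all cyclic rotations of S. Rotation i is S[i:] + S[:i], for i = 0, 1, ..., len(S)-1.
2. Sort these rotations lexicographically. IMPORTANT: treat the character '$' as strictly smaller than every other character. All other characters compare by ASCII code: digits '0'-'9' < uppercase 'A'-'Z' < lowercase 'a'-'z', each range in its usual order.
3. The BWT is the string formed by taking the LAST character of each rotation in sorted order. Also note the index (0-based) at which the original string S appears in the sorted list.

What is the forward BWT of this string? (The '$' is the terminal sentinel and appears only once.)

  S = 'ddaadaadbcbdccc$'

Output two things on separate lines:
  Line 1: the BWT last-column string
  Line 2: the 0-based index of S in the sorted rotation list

All 16 rotations (rotation i = S[i:]+S[:i]):
  rot[0] = ddaadaadbcbdccc$
  rot[1] = daadaadbcbdccc$d
  rot[2] = aadaadbcbdccc$dd
  rot[3] = adaadbcbdccc$dda
  rot[4] = daadbcbdccc$ddaa
  rot[5] = aadbcbdccc$ddaad
  rot[6] = adbcbdccc$ddaada
  rot[7] = dbcbdccc$ddaadaa
  rot[8] = bcbdccc$ddaadaad
  rot[9] = cbdccc$ddaadaadb
  rot[10] = bdccc$ddaadaadbc
  rot[11] = dccc$ddaadaadbcb
  rot[12] = ccc$ddaadaadbcbd
  rot[13] = cc$ddaadaadbcbdc
  rot[14] = c$ddaadaadbcbdcc
  rot[15] = $ddaadaadbcbdccc
Sorted (with $ < everything):
  sorted[0] = $ddaadaadbcbdccc  (last char: 'c')
  sorted[1] = aadaadbcbdccc$dd  (last char: 'd')
  sorted[2] = aadbcbdccc$ddaad  (last char: 'd')
  sorted[3] = adaadbcbdccc$dda  (last char: 'a')
  sorted[4] = adbcbdccc$ddaada  (last char: 'a')
  sorted[5] = bcbdccc$ddaadaad  (last char: 'd')
  sorted[6] = bdccc$ddaadaadbc  (last char: 'c')
  sorted[7] = c$ddaadaadbcbdcc  (last char: 'c')
  sorted[8] = cbdccc$ddaadaadb  (last char: 'b')
  sorted[9] = cc$ddaadaadbcbdc  (last char: 'c')
  sorted[10] = ccc$ddaadaadbcbd  (last char: 'd')
  sorted[11] = daadaadbcbdccc$d  (last char: 'd')
  sorted[12] = daadbcbdccc$ddaa  (last char: 'a')
  sorted[13] = dbcbdccc$ddaadaa  (last char: 'a')
  sorted[14] = dccc$ddaadaadbcb  (last char: 'b')
  sorted[15] = ddaadaadbcbdccc$  (last char: '$')
Last column: cddaadccbcddaab$
Original string S is at sorted index 15

Answer: cddaadccbcddaab$
15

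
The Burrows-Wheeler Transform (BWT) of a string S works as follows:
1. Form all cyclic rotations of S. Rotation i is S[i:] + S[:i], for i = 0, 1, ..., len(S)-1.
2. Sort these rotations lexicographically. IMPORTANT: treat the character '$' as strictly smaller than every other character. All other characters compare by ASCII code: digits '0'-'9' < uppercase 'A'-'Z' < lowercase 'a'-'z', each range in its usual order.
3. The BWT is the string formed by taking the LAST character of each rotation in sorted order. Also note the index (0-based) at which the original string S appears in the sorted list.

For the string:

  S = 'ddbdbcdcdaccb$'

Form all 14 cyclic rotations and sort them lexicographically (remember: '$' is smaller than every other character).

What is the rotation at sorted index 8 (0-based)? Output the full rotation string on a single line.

Answer: cdcdaccb$ddbdb

Derivation:
All 14 rotations (rotation i = S[i:]+S[:i]):
  rot[0] = ddbdbcdcdaccb$
  rot[1] = dbdbcdcdaccb$d
  rot[2] = bdbcdcdaccb$dd
  rot[3] = dbcdcdaccb$ddb
  rot[4] = bcdcdaccb$ddbd
  rot[5] = cdcdaccb$ddbdb
  rot[6] = dcdaccb$ddbdbc
  rot[7] = cdaccb$ddbdbcd
  rot[8] = daccb$ddbdbcdc
  rot[9] = accb$ddbdbcdcd
  rot[10] = ccb$ddbdbcdcda
  rot[11] = cb$ddbdbcdcdac
  rot[12] = b$ddbdbcdcdacc
  rot[13] = $ddbdbcdcdaccb
Sorted (with $ < everything):
  sorted[0] = $ddbdbcdcdaccb
  sorted[1] = accb$ddbdbcdcd
  sorted[2] = b$ddbdbcdcdacc
  sorted[3] = bcdcdaccb$ddbd
  sorted[4] = bdbcdcdaccb$dd
  sorted[5] = cb$ddbdbcdcdac
  sorted[6] = ccb$ddbdbcdcda
  sorted[7] = cdaccb$ddbdbcd
  sorted[8] = cdcdaccb$ddbdb
  sorted[9] = daccb$ddbdbcdc
  sorted[10] = dbcdcdaccb$ddb
  sorted[11] = dbdbcdcdaccb$d
  sorted[12] = dcdaccb$ddbdbc
  sorted[13] = ddbdbcdcdaccb$
sorted[8] = cdcdaccb$ddbdb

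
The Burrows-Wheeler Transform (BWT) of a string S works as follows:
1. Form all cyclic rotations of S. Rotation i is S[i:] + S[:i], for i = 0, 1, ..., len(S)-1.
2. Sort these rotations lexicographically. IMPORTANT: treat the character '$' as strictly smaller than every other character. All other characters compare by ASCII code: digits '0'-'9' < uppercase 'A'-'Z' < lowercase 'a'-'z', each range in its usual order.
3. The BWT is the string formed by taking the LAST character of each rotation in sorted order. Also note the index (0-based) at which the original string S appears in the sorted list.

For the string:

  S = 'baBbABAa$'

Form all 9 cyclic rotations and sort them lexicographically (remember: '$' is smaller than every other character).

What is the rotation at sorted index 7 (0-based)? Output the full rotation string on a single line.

All 9 rotations (rotation i = S[i:]+S[:i]):
  rot[0] = baBbABAa$
  rot[1] = aBbABAa$b
  rot[2] = BbABAa$ba
  rot[3] = bABAa$baB
  rot[4] = ABAa$baBb
  rot[5] = BAa$baBbA
  rot[6] = Aa$baBbAB
  rot[7] = a$baBbABA
  rot[8] = $baBbABAa
Sorted (with $ < everything):
  sorted[0] = $baBbABAa
  sorted[1] = ABAa$baBb
  sorted[2] = Aa$baBbAB
  sorted[3] = BAa$baBbA
  sorted[4] = BbABAa$ba
  sorted[5] = a$baBbABA
  sorted[6] = aBbABAa$b
  sorted[7] = bABAa$baB
  sorted[8] = baBbABAa$
sorted[7] = bABAa$baB

Answer: bABAa$baB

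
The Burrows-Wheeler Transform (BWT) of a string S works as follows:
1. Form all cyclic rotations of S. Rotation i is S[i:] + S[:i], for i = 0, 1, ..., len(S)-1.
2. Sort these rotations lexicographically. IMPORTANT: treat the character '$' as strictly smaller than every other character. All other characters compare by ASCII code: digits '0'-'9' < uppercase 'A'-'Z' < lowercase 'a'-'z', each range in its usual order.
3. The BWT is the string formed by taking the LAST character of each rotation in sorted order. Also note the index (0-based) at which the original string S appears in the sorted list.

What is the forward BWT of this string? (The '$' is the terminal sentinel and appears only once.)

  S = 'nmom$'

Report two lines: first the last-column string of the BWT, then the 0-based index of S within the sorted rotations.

All 5 rotations (rotation i = S[i:]+S[:i]):
  rot[0] = nmom$
  rot[1] = mom$n
  rot[2] = om$nm
  rot[3] = m$nmo
  rot[4] = $nmom
Sorted (with $ < everything):
  sorted[0] = $nmom  (last char: 'm')
  sorted[1] = m$nmo  (last char: 'o')
  sorted[2] = mom$n  (last char: 'n')
  sorted[3] = nmom$  (last char: '$')
  sorted[4] = om$nm  (last char: 'm')
Last column: mon$m
Original string S is at sorted index 3

Answer: mon$m
3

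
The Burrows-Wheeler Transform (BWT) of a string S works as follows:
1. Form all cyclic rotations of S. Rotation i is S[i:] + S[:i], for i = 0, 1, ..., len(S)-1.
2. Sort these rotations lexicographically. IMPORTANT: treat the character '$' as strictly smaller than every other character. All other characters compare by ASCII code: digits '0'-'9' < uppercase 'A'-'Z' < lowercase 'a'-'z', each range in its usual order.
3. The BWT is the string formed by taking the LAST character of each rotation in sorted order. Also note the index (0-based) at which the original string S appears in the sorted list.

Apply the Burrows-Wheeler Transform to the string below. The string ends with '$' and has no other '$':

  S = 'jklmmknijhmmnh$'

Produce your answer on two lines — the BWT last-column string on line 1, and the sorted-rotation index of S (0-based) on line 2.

Answer: hnjni$jmkmlhmmk
5

Derivation:
All 15 rotations (rotation i = S[i:]+S[:i]):
  rot[0] = jklmmknijhmmnh$
  rot[1] = klmmknijhmmnh$j
  rot[2] = lmmknijhmmnh$jk
  rot[3] = mmknijhmmnh$jkl
  rot[4] = mknijhmmnh$jklm
  rot[5] = knijhmmnh$jklmm
  rot[6] = nijhmmnh$jklmmk
  rot[7] = ijhmmnh$jklmmkn
  rot[8] = jhmmnh$jklmmkni
  rot[9] = hmmnh$jklmmknij
  rot[10] = mmnh$jklmmknijh
  rot[11] = mnh$jklmmknijhm
  rot[12] = nh$jklmmknijhmm
  rot[13] = h$jklmmknijhmmn
  rot[14] = $jklmmknijhmmnh
Sorted (with $ < everything):
  sorted[0] = $jklmmknijhmmnh  (last char: 'h')
  sorted[1] = h$jklmmknijhmmn  (last char: 'n')
  sorted[2] = hmmnh$jklmmknij  (last char: 'j')
  sorted[3] = ijhmmnh$jklmmkn  (last char: 'n')
  sorted[4] = jhmmnh$jklmmkni  (last char: 'i')
  sorted[5] = jklmmknijhmmnh$  (last char: '$')
  sorted[6] = klmmknijhmmnh$j  (last char: 'j')
  sorted[7] = knijhmmnh$jklmm  (last char: 'm')
  sorted[8] = lmmknijhmmnh$jk  (last char: 'k')
  sorted[9] = mknijhmmnh$jklm  (last char: 'm')
  sorted[10] = mmknijhmmnh$jkl  (last char: 'l')
  sorted[11] = mmnh$jklmmknijh  (last char: 'h')
  sorted[12] = mnh$jklmmknijhm  (last char: 'm')
  sorted[13] = nh$jklmmknijhmm  (last char: 'm')
  sorted[14] = nijhmmnh$jklmmk  (last char: 'k')
Last column: hnjni$jmkmlhmmk
Original string S is at sorted index 5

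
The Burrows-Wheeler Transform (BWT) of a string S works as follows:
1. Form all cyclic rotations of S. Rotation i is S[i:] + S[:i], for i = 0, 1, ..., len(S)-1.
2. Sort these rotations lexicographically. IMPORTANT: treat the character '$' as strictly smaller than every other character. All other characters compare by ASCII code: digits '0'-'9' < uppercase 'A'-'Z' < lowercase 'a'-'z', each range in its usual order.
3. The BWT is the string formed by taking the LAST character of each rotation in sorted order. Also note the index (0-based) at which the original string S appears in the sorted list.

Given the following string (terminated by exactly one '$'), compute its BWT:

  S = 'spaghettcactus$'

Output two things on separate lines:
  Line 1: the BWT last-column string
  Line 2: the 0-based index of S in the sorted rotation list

Answer: scptahagsu$tect
10

Derivation:
All 15 rotations (rotation i = S[i:]+S[:i]):
  rot[0] = spaghettcactus$
  rot[1] = paghettcactus$s
  rot[2] = aghettcactus$sp
  rot[3] = ghettcactus$spa
  rot[4] = hettcactus$spag
  rot[5] = ettcactus$spagh
  rot[6] = ttcactus$spaghe
  rot[7] = tcactus$spaghet
  rot[8] = cactus$spaghett
  rot[9] = actus$spaghettc
  rot[10] = ctus$spaghettca
  rot[11] = tus$spaghettcac
  rot[12] = us$spaghettcact
  rot[13] = s$spaghettcactu
  rot[14] = $spaghettcactus
Sorted (with $ < everything):
  sorted[0] = $spaghettcactus  (last char: 's')
  sorted[1] = actus$spaghettc  (last char: 'c')
  sorted[2] = aghettcactus$sp  (last char: 'p')
  sorted[3] = cactus$spaghett  (last char: 't')
  sorted[4] = ctus$spaghettca  (last char: 'a')
  sorted[5] = ettcactus$spagh  (last char: 'h')
  sorted[6] = ghettcactus$spa  (last char: 'a')
  sorted[7] = hettcactus$spag  (last char: 'g')
  sorted[8] = paghettcactus$s  (last char: 's')
  sorted[9] = s$spaghettcactu  (last char: 'u')
  sorted[10] = spaghettcactus$  (last char: '$')
  sorted[11] = tcactus$spaghet  (last char: 't')
  sorted[12] = ttcactus$spaghe  (last char: 'e')
  sorted[13] = tus$spaghettcac  (last char: 'c')
  sorted[14] = us$spaghettcact  (last char: 't')
Last column: scptahagsu$tect
Original string S is at sorted index 10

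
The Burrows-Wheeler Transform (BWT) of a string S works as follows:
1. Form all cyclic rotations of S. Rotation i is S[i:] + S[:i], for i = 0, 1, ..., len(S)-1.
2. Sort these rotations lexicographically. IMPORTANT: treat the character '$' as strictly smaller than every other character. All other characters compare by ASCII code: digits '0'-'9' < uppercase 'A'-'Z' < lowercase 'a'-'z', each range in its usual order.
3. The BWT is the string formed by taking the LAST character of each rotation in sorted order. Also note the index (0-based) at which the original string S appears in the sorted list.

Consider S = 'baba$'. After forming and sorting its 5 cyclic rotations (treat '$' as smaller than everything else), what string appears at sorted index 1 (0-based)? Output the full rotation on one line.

Answer: a$bab

Derivation:
All 5 rotations (rotation i = S[i:]+S[:i]):
  rot[0] = baba$
  rot[1] = aba$b
  rot[2] = ba$ba
  rot[3] = a$bab
  rot[4] = $baba
Sorted (with $ < everything):
  sorted[0] = $baba
  sorted[1] = a$bab
  sorted[2] = aba$b
  sorted[3] = ba$ba
  sorted[4] = baba$
sorted[1] = a$bab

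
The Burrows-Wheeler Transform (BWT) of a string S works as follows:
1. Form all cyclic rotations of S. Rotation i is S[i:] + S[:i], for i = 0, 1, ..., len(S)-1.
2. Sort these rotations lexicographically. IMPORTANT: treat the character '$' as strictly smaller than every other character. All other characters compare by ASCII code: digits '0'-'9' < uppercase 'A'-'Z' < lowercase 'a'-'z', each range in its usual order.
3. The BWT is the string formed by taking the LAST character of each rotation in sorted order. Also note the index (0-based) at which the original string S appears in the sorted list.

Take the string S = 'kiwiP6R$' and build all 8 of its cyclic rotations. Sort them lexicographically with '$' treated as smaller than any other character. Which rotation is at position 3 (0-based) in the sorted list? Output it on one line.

Answer: R$kiwiP6

Derivation:
All 8 rotations (rotation i = S[i:]+S[:i]):
  rot[0] = kiwiP6R$
  rot[1] = iwiP6R$k
  rot[2] = wiP6R$ki
  rot[3] = iP6R$kiw
  rot[4] = P6R$kiwi
  rot[5] = 6R$kiwiP
  rot[6] = R$kiwiP6
  rot[7] = $kiwiP6R
Sorted (with $ < everything):
  sorted[0] = $kiwiP6R
  sorted[1] = 6R$kiwiP
  sorted[2] = P6R$kiwi
  sorted[3] = R$kiwiP6
  sorted[4] = iP6R$kiw
  sorted[5] = iwiP6R$k
  sorted[6] = kiwiP6R$
  sorted[7] = wiP6R$ki
sorted[3] = R$kiwiP6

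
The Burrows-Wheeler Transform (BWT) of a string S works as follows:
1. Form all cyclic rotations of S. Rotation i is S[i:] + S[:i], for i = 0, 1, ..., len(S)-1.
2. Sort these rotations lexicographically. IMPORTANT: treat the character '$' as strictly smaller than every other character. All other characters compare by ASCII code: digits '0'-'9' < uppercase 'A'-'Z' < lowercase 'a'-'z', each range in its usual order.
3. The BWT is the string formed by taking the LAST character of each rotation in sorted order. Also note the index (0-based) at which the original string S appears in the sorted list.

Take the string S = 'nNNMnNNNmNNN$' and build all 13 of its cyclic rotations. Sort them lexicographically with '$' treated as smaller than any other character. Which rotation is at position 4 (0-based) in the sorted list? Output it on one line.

All 13 rotations (rotation i = S[i:]+S[:i]):
  rot[0] = nNNMnNNNmNNN$
  rot[1] = NNMnNNNmNNN$n
  rot[2] = NMnNNNmNNN$nN
  rot[3] = MnNNNmNNN$nNN
  rot[4] = nNNNmNNN$nNNM
  rot[5] = NNNmNNN$nNNMn
  rot[6] = NNmNNN$nNNMnN
  rot[7] = NmNNN$nNNMnNN
  rot[8] = mNNN$nNNMnNNN
  rot[9] = NNN$nNNMnNNNm
  rot[10] = NN$nNNMnNNNmN
  rot[11] = N$nNNMnNNNmNN
  rot[12] = $nNNMnNNNmNNN
Sorted (with $ < everything):
  sorted[0] = $nNNMnNNNmNNN
  sorted[1] = MnNNNmNNN$nNN
  sorted[2] = N$nNNMnNNNmNN
  sorted[3] = NMnNNNmNNN$nN
  sorted[4] = NN$nNNMnNNNmN
  sorted[5] = NNMnNNNmNNN$n
  sorted[6] = NNN$nNNMnNNNm
  sorted[7] = NNNmNNN$nNNMn
  sorted[8] = NNmNNN$nNNMnN
  sorted[9] = NmNNN$nNNMnNN
  sorted[10] = mNNN$nNNMnNNN
  sorted[11] = nNNMnNNNmNNN$
  sorted[12] = nNNNmNNN$nNNM
sorted[4] = NN$nNNMnNNNmN

Answer: NN$nNNMnNNNmN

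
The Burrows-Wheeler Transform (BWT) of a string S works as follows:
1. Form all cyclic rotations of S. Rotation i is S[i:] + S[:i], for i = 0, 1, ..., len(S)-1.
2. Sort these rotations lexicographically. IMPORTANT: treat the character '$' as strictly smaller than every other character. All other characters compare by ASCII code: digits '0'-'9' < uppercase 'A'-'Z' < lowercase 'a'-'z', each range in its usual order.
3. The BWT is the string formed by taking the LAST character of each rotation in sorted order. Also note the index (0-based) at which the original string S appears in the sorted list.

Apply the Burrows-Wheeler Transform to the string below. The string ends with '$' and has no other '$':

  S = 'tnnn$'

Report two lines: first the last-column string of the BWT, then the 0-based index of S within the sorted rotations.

All 5 rotations (rotation i = S[i:]+S[:i]):
  rot[0] = tnnn$
  rot[1] = nnn$t
  rot[2] = nn$tn
  rot[3] = n$tnn
  rot[4] = $tnnn
Sorted (with $ < everything):
  sorted[0] = $tnnn  (last char: 'n')
  sorted[1] = n$tnn  (last char: 'n')
  sorted[2] = nn$tn  (last char: 'n')
  sorted[3] = nnn$t  (last char: 't')
  sorted[4] = tnnn$  (last char: '$')
Last column: nnnt$
Original string S is at sorted index 4

Answer: nnnt$
4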